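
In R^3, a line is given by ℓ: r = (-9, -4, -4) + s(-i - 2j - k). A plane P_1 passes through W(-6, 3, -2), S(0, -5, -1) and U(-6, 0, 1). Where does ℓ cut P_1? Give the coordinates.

(-6, 2, -1)

WS = (6, -8, 1), WU = (0, -3, 3); a normal to P_1 is WS × WU = (-21, -18, -18).
Using W: P_1 has equation -21x - 18y - 18z = 108.
Substitute r = (-9, -4, -4) + t(-1, -2, -1) into the plane: 333 + 75t = 108, so t = -3.
Intersection: (-9, -4, -4) + (-3)·(-1, -2, -1) = (-6, 2, -1).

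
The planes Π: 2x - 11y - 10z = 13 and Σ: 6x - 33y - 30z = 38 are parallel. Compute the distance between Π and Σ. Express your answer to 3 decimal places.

0.022

Rescale Σ by 1/3: 2x - 11y - 10z = 38/3. Then distance = |13 − (38/3)| / √225 ≈ 0.022.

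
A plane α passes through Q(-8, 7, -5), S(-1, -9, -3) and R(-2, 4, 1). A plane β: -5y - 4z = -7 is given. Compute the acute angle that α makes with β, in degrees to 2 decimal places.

QS = (7, -16, 2), QR = (6, -3, 6); a normal to α is QS × QR = (-90, -30, 75).
Using Q: α has equation -90x - 30y + 75z = 135.
cos θ = |n₁·n₂| / (|n₁||n₂|) = |-150| / (√14625 · √41).
θ = arccos(0.19371) ≈ 78.83°.

78.83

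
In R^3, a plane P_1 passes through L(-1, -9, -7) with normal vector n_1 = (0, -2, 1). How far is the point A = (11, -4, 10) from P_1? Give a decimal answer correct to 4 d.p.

3.1305

P_1: n_1·r = n_1·L gives -2y + z = 11.
n·A − d = (0)·(11) + (-2)·(-4) + (1)·(10) − 11 = 7; |n| = √5.
Distance = |7| / √5 = 7/√5 ≈ 3.1305.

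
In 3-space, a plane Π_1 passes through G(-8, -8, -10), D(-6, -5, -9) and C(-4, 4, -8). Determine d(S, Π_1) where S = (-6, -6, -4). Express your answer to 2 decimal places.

GD = (2, 3, 1), GC = (4, 12, 2); a normal to Π_1 is GD × GC = (-6, 0, 12).
Using G: Π_1 has equation -6x + 12z = -72.
n·S − d = (-6)·(-6) + (0)·(-6) + (12)·(-4) − (-72) = 60; |n| = √180.
Distance = |60| / √180 = 60/√180 ≈ 4.47.

4.47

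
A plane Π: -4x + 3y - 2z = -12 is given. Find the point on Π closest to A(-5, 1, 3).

(-1, -2, 5)

Foot = A − λn with λ = (n·A − d)/|n|² = (17 − (-12))/29 = 1.
Foot = (-5, 1, 3) − 1·(-4, 3, -2) = (-1, -2, 5).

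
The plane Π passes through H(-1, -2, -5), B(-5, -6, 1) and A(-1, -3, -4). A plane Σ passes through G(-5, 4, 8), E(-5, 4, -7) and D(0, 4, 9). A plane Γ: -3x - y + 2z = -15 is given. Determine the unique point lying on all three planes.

HB = (-4, -4, 6), HA = (0, -1, 1); a normal to Π is HB × HA = (2, 4, 4).
Using H: Π has equation 2x + 4y + 4z = -30.
GE = (0, 0, -15), GD = (5, 0, 1); a normal to Σ is GE × GD = (0, -75, 0).
Using G: Σ has equation -75y = -300.
Solving the 3×3 linear system 2x + 4y + 4z = -30, -75y = -300, -3x - y + 2z = -15 (e.g. by elimination or Cramer's rule, determinant = -1200) gives (-3, 4, -10).

(-3, 4, -10)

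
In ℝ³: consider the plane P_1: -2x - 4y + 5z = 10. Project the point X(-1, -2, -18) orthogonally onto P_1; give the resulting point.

Foot = X − λn with λ = (n·X − d)/|n|² = (-80 − 10)/45 = -2.
Foot = (-1, -2, -18) − (-2)·(-2, -4, 5) = (-5, -10, -8).

(-5, -10, -8)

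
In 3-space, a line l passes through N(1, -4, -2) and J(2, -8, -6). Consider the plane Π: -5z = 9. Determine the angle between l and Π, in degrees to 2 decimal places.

44.13

A direction vector for l is J − N = (1, -4, -4).
sin θ = |n·v| / (|n||v|) = |20| / (√25 · √33) = 0.69631.
θ ≈ 44.13°.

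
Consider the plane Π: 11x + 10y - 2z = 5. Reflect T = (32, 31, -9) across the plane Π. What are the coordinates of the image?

λ = (n·T − d)/|n|² = (680 − 5)/225 = 3.
Reflection = T − 2λn = (32, 31, -9) − 6·(11, 10, -2) = (-34, -29, 3).

(-34, -29, 3)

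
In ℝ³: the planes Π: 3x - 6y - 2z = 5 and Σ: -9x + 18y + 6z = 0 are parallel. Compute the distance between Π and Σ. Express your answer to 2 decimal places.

0.71

Rescale Σ by 1/(-3): 3x - 6y - 2z = 0. Then distance = |5 − 0| / √49 ≈ 0.71.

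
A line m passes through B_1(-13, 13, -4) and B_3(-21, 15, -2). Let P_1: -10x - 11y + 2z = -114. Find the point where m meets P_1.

A direction vector for m is B_3 − B_1 = (-8, 2, 2).
Substitute r = (-13, 13, -4) + t(-8, 2, 2) into the plane: -21 + 62t = -114, so t = -3/2.
Intersection: (-13, 13, -4) + (-3/2)·(-8, 2, 2) = (-1, 10, -7).

(-1, 10, -7)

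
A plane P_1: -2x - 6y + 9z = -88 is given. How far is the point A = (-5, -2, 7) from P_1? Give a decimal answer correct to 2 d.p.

15.73

n·A − d = (-2)·(-5) + (-6)·(-2) + (9)·(7) − (-88) = 173; |n| = √121.
Distance = |173| / √121 = 173/√121 ≈ 15.73.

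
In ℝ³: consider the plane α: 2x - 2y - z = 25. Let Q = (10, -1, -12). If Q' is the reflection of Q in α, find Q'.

λ = (n·Q − d)/|n|² = (34 − 25)/9 = 1.
Reflection = Q − 2λn = (10, -1, -12) − 2·(2, -2, -1) = (6, 3, -10).

(6, 3, -10)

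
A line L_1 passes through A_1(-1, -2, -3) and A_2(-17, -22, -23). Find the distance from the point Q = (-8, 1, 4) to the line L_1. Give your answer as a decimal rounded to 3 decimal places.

9.983

A direction vector for L_1 is A_2 − A_1 = (-16, -20, -20).
Taking (-1, -2, -3) on L_1 with direction v = (-16, -20, -20): w = Q − (-1, -2, -3) = (-7, 3, 7), and w × v = (80, -252, 188).
Distance = |w × v| / |v| = √105248 / √1056 ≈ 9.983.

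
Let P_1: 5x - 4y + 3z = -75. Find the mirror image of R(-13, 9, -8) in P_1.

(-3, 1, -2)

λ = (n·R − d)/|n|² = (-125 − (-75))/50 = -1.
Reflection = R − 2λn = (-13, 9, -8) − (-2)·(5, -4, 3) = (-3, 1, -2).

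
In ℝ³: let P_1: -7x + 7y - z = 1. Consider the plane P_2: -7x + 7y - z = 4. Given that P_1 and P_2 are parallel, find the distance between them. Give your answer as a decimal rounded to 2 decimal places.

Same normal n = (-7, 7, -1) with |n| = √99; distance = |1 − 4| / |n| = 3/√99 ≈ 0.30.

0.30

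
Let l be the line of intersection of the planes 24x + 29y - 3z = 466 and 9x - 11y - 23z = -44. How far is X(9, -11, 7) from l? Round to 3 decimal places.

Direction of l: (24, 29, -3) × (9, -11, -23) = (-700, 525, -525).
A point on l: solving the two plane equations with x = 10 gives (10, 8, 2).
Taking (10, 8, 2) on l with direction v = (-700, 525, -525): w = X − (10, 8, 2) = (-1, -19, 5), and w × v = (7350, -4025, -13825).
Distance = |w × v| / |v| = √261353750 / √1041250 ≈ 15.843.

15.843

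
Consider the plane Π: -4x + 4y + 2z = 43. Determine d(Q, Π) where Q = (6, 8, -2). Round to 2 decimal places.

n·Q − d = (-4)·(6) + (4)·(8) + (2)·(-2) − 43 = -39; |n| = √36.
Distance = |-39| / √36 = 39/√36 ≈ 6.50.

6.50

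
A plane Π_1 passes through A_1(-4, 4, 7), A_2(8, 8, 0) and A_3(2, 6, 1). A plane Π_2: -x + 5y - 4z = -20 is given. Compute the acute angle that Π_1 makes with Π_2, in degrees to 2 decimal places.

38.67

A_1A_2 = (12, 4, -7), A_1A_3 = (6, 2, -6); a normal to Π_1 is A_1A_2 × A_1A_3 = (-10, 30, 0).
Using A_1: Π_1 has equation -10x + 30y = 160.
cos θ = |n₁·n₂| / (|n₁||n₂|) = |160| / (√1000 · √42).
θ = arccos(0.78072) ≈ 38.67°.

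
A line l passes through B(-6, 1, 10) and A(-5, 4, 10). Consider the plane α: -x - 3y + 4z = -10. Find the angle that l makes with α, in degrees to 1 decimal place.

38.3

A direction vector for l is A − B = (1, 3, 0).
sin θ = |n·v| / (|n||v|) = |-10| / (√26 · √10) = 0.62017.
θ ≈ 38.3°.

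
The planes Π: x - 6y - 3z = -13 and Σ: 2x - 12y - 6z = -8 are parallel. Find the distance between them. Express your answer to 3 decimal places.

1.327

Rescale Σ by 1/2: x - 6y - 3z = -4. Then distance = |-13 − (-4)| / √46 ≈ 1.327.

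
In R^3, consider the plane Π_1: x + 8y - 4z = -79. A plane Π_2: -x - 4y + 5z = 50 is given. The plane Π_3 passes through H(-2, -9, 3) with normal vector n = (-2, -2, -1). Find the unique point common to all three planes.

(-3, -8, 3)

Π_3: n·r = n·H gives -2x - 2y - z = 19.
Solving the 3×3 linear system x + 8y - 4z = -79, -x - 4y + 5z = 50, -2x - 2y - z = 19 (e.g. by elimination or Cramer's rule, determinant = -50) gives (-3, -8, 3).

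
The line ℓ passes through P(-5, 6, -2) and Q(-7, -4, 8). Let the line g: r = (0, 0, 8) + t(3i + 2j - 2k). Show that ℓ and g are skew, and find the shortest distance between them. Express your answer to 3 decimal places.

A direction vector for ℓ is Q − P = (-2, -10, 10).
Common perpendicular direction n = (-2, -10, 10) × (3, 2, -2) = (0, 26, 26).
With w = (0, 0, 8) − (-5, 6, -2) = (5, -6, 10), w · n = 104.
Since n ≠ 0 the lines are not parallel, and w · n = 104 ≠ 0 so they do not intersect; hence they are skew.
Distance = |w · n| / |n| = |104| / √1352 ≈ 2.828.

2.828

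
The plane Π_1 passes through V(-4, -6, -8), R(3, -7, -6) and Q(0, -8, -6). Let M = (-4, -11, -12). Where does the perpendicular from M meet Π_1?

(-5, -8, -7)

VR = (7, -1, 2), VQ = (4, -2, 2); a normal to Π_1 is VR × VQ = (2, -6, -10).
Using V: Π_1 has equation 2x - 6y - 10z = 108.
Foot = M − λn with λ = (n·M − d)/|n|² = (178 − 108)/140 = 1/2.
Foot = (-4, -11, -12) − (1/2)·(2, -6, -10) = (-5, -8, -7).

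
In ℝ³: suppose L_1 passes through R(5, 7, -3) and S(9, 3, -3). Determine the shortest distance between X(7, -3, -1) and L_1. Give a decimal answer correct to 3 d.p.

6.000

A direction vector for L_1 is S − R = (4, -4, 0).
Taking (5, 7, -3) on L_1 with direction v = (4, -4, 0): w = X − (5, 7, -3) = (2, -10, 2), and w × v = (8, 8, 32).
Distance = |w × v| / |v| = √1152 / √32 ≈ 6.000.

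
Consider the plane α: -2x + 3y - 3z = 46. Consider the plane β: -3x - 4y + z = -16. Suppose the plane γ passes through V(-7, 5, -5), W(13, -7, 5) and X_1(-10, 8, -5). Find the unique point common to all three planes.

(-8, 10, 0)

VW = (20, -12, 10), VX_1 = (-3, 3, 0); a normal to γ is VW × VX_1 = (-30, -30, 24).
Using V: γ has equation -30x - 30y + 24z = -60.
Solving the 3×3 linear system -2x + 3y - 3z = 46, -3x - 4y + z = -16, -30x - 30y + 24z = -60 (e.g. by elimination or Cramer's rule, determinant = 348) gives (-8, 10, 0).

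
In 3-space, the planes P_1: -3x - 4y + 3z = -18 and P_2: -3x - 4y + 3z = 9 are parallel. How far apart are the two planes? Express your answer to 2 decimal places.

4.63

Same normal n = (-3, -4, 3) with |n| = √34; distance = |-18 − 9| / |n| = 27/√34 ≈ 4.63.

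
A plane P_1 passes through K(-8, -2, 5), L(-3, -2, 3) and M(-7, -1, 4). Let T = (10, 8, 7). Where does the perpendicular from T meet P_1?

(6, 2, -3)

KL = (5, 0, -2), KM = (1, 1, -1); a normal to P_1 is KL × KM = (2, 3, 5).
Using K: P_1 has equation 2x + 3y + 5z = 3.
Foot = T − λn with λ = (n·T − d)/|n|² = (79 − 3)/38 = 2.
Foot = (10, 8, 7) − 2·(2, 3, 5) = (6, 2, -3).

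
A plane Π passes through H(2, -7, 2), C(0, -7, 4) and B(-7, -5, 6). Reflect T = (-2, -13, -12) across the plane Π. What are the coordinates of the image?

(6, 7, -4)

HC = (-2, 0, 2), HB = (-9, 2, 4); a normal to Π is HC × HB = (-4, -10, -4).
Using H: Π has equation -4x - 10y - 4z = 54.
λ = (n·T − d)/|n|² = (186 − 54)/132 = 1.
Reflection = T − 2λn = (-2, -13, -12) − 2·(-4, -10, -4) = (6, 7, -4).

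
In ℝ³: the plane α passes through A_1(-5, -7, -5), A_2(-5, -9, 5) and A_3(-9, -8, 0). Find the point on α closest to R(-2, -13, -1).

(-2, -8, 0)

A_1A_2 = (0, -2, 10), A_1A_3 = (-4, -1, 5); a normal to α is A_1A_2 × A_1A_3 = (0, -40, -8).
Using A_1: α has equation -40y - 8z = 320.
Foot = R − λn with λ = (n·R − d)/|n|² = (528 − 320)/1664 = 1/8.
Foot = (-2, -13, -1) − (1/8)·(0, -40, -8) = (-2, -8, 0).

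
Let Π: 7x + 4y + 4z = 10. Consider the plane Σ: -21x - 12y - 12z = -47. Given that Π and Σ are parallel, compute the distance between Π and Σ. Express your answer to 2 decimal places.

Rescale Σ by 1/(-3): 7x + 4y + 4z = 47/3. Then distance = |10 − (47/3)| / √81 ≈ 0.63.

0.63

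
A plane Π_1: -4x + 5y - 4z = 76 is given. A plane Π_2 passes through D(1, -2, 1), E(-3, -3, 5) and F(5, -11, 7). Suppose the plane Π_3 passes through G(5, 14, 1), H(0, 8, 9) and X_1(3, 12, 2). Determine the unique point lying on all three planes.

(-3, 8, -6)

DE = (-4, -1, 4), DF = (4, -9, 6); a normal to Π_2 is DE × DF = (30, 40, 40).
Using D: Π_2 has equation 30x + 40y + 40z = -10.
GH = (-5, -6, 8), GX_1 = (-2, -2, 1); a normal to Π_3 is GH × GX_1 = (10, -11, -2).
Using G: Π_3 has equation 10x - 11y - 2z = -106.
Solving the 3×3 linear system -4x + 5y - 4z = 76, 30x + 40y + 40z = -10, 10x - 11y - 2z = -106 (e.g. by elimination or Cramer's rule, determinant = 3780) gives (-3, 8, -6).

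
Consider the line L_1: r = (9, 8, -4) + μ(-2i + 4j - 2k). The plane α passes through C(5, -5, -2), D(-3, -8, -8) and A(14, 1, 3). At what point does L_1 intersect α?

(11, 4, -2)

CD = (-8, -3, -6), CA = (9, 6, 5); a normal to α is CD × CA = (21, -14, -21).
Using C: α has equation 21x - 14y - 21z = 217.
Substitute r = (9, 8, -4) + t(-2, 4, -2) into the plane: 161 + (-56)t = 217, so t = -1.
Intersection: (9, 8, -4) + (-1)·(-2, 4, -2) = (11, 4, -2).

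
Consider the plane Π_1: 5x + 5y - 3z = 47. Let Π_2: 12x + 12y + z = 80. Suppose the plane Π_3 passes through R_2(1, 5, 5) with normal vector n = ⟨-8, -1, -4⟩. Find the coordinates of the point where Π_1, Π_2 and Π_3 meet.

Π_3: n·r = n·R_2 gives -8x - y - 4z = -33.
Solving the 3×3 linear system 5x + 5y - 3z = 47, 12x + 12y + z = 80, -8x - y - 4z = -33 (e.g. by elimination or Cramer's rule, determinant = -287) gives (6, 1, -4).

(6, 1, -4)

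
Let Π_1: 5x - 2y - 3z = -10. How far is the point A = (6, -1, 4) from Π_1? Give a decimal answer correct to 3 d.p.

4.867

n·A − d = (5)·(6) + (-2)·(-1) + (-3)·(4) − (-10) = 30; |n| = √38.
Distance = |30| / √38 = 30/√38 ≈ 4.867.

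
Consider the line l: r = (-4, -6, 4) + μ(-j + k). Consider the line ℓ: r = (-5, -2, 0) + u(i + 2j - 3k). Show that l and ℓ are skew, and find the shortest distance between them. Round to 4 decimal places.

Common perpendicular direction n = (0, -1, 1) × (1, 2, -3) = (1, 1, 1).
With w = (-5, -2, 0) − (-4, -6, 4) = (-1, 4, -4), w · n = -1.
Since n ≠ 0 the lines are not parallel, and w · n = -1 ≠ 0 so they do not intersect; hence they are skew.
Distance = |w · n| / |n| = |-1| / √3 ≈ 0.5774.

0.5774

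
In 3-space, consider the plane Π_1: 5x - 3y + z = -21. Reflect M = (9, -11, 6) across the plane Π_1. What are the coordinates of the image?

(-21, 7, 0)

λ = (n·M − d)/|n|² = (84 − (-21))/35 = 3.
Reflection = M − 2λn = (9, -11, 6) − 6·(5, -3, 1) = (-21, 7, 0).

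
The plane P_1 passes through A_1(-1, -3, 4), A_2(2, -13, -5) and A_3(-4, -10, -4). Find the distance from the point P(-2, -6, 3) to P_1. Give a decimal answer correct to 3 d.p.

A_1A_2 = (3, -10, -9), A_1A_3 = (-3, -7, -8); a normal to P_1 is A_1A_2 × A_1A_3 = (17, 51, -51).
Using A_1: P_1 has equation 17x + 51y - 51z = -374.
n·P − d = (17)·(-2) + (51)·(-6) + (-51)·(3) − (-374) = -119; |n| = √5491.
Distance = |-119| / √5491 = 119/√5491 ≈ 1.606.

1.606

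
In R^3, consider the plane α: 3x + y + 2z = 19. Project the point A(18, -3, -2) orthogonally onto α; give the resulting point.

(12, -5, -6)

Foot = A − λn with λ = (n·A − d)/|n|² = (47 − 19)/14 = 2.
Foot = (18, -3, -2) − 2·(3, 1, 2) = (12, -5, -6).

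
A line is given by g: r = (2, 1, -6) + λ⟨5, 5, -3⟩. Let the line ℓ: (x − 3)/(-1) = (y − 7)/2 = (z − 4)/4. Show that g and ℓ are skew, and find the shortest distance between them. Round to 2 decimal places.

2.15

ℓ has direction (-1, 2, 4) through (3, 7, 4).
Common perpendicular direction n = (5, 5, -3) × (-1, 2, 4) = (26, -17, 15).
With w = (3, 7, 4) − (2, 1, -6) = (1, 6, 10), w · n = 74.
Since n ≠ 0 the lines are not parallel, and w · n = 74 ≠ 0 so they do not intersect; hence they are skew.
Distance = |w · n| / |n| = |74| / √1190 ≈ 2.15.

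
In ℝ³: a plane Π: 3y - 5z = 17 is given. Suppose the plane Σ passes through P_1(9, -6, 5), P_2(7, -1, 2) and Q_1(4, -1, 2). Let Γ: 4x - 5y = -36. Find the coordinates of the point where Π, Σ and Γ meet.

P_1P_2 = (-2, 5, -3), P_1Q_1 = (-5, 5, -3); a normal to Σ is P_1P_2 × P_1Q_1 = (0, 9, 15).
Using P_1: Σ has equation 9y + 15z = 21.
Solving the 3×3 linear system 3y - 5z = 17, 9y + 15z = 21, 4x - 5y = -36 (e.g. by elimination or Cramer's rule, determinant = 360) gives (-4, 4, -1).

(-4, 4, -1)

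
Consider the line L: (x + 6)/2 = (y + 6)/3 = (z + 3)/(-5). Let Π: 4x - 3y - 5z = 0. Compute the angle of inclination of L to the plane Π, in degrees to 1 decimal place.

33.4

L has direction (2, 3, -5) through (-6, -6, -3).
sin θ = |n·v| / (|n||v|) = |24| / (√50 · √38) = 0.55060.
θ ≈ 33.4°.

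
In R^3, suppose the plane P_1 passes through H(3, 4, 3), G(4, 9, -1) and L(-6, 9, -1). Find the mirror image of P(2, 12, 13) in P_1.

(2, -4, -7)

HG = (1, 5, -4), HL = (-9, 5, -4); a normal to P_1 is HG × HL = (0, 40, 50).
Using H: P_1 has equation 40y + 50z = 310.
λ = (n·P − d)/|n|² = (1130 − 310)/4100 = 1/5.
Reflection = P − 2λn = (2, 12, 13) − (2/5)·(0, 40, 50) = (2, -4, -7).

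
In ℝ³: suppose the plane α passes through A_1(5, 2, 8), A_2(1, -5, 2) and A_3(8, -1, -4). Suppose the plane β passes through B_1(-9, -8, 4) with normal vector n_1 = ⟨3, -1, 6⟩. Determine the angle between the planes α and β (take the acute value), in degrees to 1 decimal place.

A_1A_2 = (-4, -7, -6), A_1A_3 = (3, -3, -12); a normal to α is A_1A_2 × A_1A_3 = (66, -66, 33).
Using A_1: α has equation 66x - 66y + 33z = 462.
β: n_1·r = n_1·B_1 gives 3x - y + 6z = 5.
cos θ = |n₁·n₂| / (|n₁||n₂|) = |462| / (√9801 · √46).
θ = arccos(0.68806) ≈ 46.5°.

46.5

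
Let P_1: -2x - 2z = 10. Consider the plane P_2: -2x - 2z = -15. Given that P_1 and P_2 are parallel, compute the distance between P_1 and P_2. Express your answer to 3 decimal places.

8.839

Same normal n = (-2, 0, -2) with |n| = √8; distance = |10 − (-15)| / |n| = 25/√8 ≈ 8.839.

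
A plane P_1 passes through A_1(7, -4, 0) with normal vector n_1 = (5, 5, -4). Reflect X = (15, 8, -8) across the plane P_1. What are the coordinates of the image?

P_1: n_1·r = n_1·A_1 gives 5x + 5y - 4z = 15.
λ = (n·X − d)/|n|² = (147 − 15)/66 = 2.
Reflection = X − 2λn = (15, 8, -8) − 4·(5, 5, -4) = (-5, -12, 8).

(-5, -12, 8)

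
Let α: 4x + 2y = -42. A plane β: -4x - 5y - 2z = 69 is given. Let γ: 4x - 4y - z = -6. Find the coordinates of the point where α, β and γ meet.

(-8, -5, -6)

Solving the 3×3 linear system 4x + 2y = -42, -4x - 5y - 2z = 69, 4x - 4y - z = -6 (e.g. by elimination or Cramer's rule, determinant = -36) gives (-8, -5, -6).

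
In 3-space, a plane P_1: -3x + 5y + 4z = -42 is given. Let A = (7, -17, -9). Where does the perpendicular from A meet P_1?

(1, -7, -1)

Foot = A − λn with λ = (n·A − d)/|n|² = (-142 − (-42))/50 = -2.
Foot = (7, -17, -9) − (-2)·(-3, 5, 4) = (1, -7, -1).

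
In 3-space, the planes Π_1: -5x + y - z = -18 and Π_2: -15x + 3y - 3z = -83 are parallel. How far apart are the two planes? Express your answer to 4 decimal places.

Rescale Π_2 by 1/3: -5x + y - z = -83/3. Then distance = |-18 − (-83/3)| / √27 ≈ 1.8604.

1.8604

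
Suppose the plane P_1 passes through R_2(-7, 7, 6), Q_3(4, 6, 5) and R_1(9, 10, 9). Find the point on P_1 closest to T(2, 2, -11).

(2, -4, -5)

R_2Q_3 = (11, -1, -1), R_2R_1 = (16, 3, 3); a normal to P_1 is R_2Q_3 × R_2R_1 = (0, -49, 49).
Using R_2: P_1 has equation -49y + 49z = -49.
Foot = T − λn with λ = (n·T − d)/|n|² = (-637 − (-49))/4802 = -6/49.
Foot = (2, 2, -11) − (-6/49)·(0, -49, 49) = (2, -4, -5).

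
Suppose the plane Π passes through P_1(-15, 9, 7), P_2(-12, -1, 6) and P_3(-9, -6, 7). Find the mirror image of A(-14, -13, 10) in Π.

P_1P_2 = (3, -10, -1), P_1P_3 = (6, -15, 0); a normal to Π is P_1P_2 × P_1P_3 = (-15, -6, 15).
Using P_1: Π has equation -15x - 6y + 15z = 276.
λ = (n·A − d)/|n|² = (438 − 276)/486 = 1/3.
Reflection = A − 2λn = (-14, -13, 10) − (2/3)·(-15, -6, 15) = (-4, -9, 0).

(-4, -9, 0)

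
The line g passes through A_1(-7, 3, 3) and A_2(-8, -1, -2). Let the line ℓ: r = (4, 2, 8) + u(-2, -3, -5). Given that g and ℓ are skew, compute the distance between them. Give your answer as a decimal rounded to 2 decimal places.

2.89

A direction vector for g is A_2 − A_1 = (-1, -4, -5).
Common perpendicular direction n = (-1, -4, -5) × (-2, -3, -5) = (5, 5, -5).
With w = (4, 2, 8) − (-7, 3, 3) = (11, -1, 5), w · n = 25.
Distance = |w · n| / |n| = |25| / √75 ≈ 2.89.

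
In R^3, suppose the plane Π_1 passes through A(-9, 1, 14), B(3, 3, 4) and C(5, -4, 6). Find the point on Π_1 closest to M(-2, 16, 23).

AB = (12, 2, -10), AC = (14, -5, -8); a normal to Π_1 is AB × AC = (-66, -44, -88).
Using A: Π_1 has equation -66x - 44y - 88z = -682.
Foot = M − λn with λ = (n·M − d)/|n|² = (-2596 − (-682))/14036 = -3/22.
Foot = (-2, 16, 23) − (-3/22)·(-66, -44, -88) = (-11, 10, 11).

(-11, 10, 11)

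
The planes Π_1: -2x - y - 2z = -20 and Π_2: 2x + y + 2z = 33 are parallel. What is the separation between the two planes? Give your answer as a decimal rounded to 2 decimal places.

4.33

Rescale Π_2 by 1/(-1): -2x - y - 2z = -33. Then distance = |-20 − (-33)| / √9 ≈ 4.33.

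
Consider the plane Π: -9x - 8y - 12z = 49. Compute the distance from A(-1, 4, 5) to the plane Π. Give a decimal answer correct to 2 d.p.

n·A − d = (-9)·(-1) + (-8)·(4) + (-12)·(5) − 49 = -132; |n| = √289.
Distance = |-132| / √289 = 132/√289 ≈ 7.76.

7.76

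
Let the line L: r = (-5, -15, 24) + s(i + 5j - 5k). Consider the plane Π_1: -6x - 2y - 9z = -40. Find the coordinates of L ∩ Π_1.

(-1, 5, 4)

Substitute r = (-5, -15, 24) + t(1, 5, -5) into the plane: -156 + 29t = -40, so t = 4.
Intersection: (-5, -15, 24) + 4·(1, 5, -5) = (-1, 5, 4).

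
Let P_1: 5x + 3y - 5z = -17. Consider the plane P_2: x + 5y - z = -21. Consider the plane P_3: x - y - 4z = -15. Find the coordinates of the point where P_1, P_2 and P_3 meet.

Solving the 3×3 linear system 5x + 3y - 5z = -17, x + 5y - z = -21, x - y - 4z = -15 (e.g. by elimination or Cramer's rule, determinant = -66) gives (5, -4, 6).

(5, -4, 6)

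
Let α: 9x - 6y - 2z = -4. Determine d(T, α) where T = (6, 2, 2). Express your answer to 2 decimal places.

3.82

n·T − d = (9)·(6) + (-6)·(2) + (-2)·(2) − (-4) = 42; |n| = √121.
Distance = |42| / √121 = 42/√121 ≈ 3.82.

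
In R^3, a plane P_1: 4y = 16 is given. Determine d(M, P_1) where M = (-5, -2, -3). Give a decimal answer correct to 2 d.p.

n·M − d = (0)·(-5) + (4)·(-2) + (0)·(-3) − 16 = -24; |n| = √16.
Distance = |-24| / √16 = 24/√16 ≈ 6.00.

6.00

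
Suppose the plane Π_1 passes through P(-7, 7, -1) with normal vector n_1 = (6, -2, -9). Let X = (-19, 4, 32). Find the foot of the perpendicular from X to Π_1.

Π_1: n_1·r = n_1·P gives 6x - 2y - 9z = -47.
Foot = X − λn with λ = (n·X − d)/|n|² = (-410 − (-47))/121 = -3.
Foot = (-19, 4, 32) − (-3)·(6, -2, -9) = (-1, -2, 5).

(-1, -2, 5)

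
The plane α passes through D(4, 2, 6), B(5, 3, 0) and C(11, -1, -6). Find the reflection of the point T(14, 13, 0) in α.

DB = (1, 1, -6), DC = (7, -3, -12); a normal to α is DB × DC = (-30, -30, -10).
Using D: α has equation -30x - 30y - 10z = -240.
λ = (n·T − d)/|n|² = (-810 − (-240))/1900 = -3/10.
Reflection = T − 2λn = (14, 13, 0) − (-3/5)·(-30, -30, -10) = (-4, -5, -6).

(-4, -5, -6)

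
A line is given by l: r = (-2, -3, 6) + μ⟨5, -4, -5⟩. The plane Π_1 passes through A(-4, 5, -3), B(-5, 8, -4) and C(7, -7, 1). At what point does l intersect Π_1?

(3, -7, 1)

AB = (-1, 3, -1), AC = (11, -12, 4); a normal to Π_1 is AB × AC = (0, -7, -21).
Using A: Π_1 has equation -7y - 21z = 28.
Substitute r = (-2, -3, 6) + t(5, -4, -5) into the plane: -105 + 133t = 28, so t = 1.
Intersection: (-2, -3, 6) + 1·(5, -4, -5) = (3, -7, 1).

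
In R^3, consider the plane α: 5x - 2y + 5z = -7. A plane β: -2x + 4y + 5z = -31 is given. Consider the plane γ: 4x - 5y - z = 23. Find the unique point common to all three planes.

(0, -4, -3)

Solving the 3×3 linear system 5x - 2y + 5z = -7, -2x + 4y + 5z = -31, 4x - 5y - z = 23 (e.g. by elimination or Cramer's rule, determinant = 39) gives (0, -4, -3).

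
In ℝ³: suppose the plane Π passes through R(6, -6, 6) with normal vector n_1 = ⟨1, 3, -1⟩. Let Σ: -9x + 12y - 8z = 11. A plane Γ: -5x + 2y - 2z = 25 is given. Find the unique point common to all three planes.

Π: n_1·r = n_1·R gives x + 3y - z = -18.
Solving the 3×3 linear system x + 3y - z = -18, -9x + 12y - 8z = 11, -5x + 2y - 2z = 25 (e.g. by elimination or Cramer's rule, determinant = 16) gives (-7, -3, 2).

(-7, -3, 2)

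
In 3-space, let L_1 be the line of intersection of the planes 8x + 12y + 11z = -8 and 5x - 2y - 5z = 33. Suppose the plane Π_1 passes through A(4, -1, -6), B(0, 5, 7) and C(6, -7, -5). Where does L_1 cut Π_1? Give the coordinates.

Direction of L_1: (8, 12, 11) × (5, -2, -5) = (-38, 95, -76).
A point on L_1: solving the two plane equations with x = 1 gives (1, 6, -8).
AB = (-4, 6, 13), AC = (2, -6, 1); a normal to Π_1 is AB × AC = (84, 30, 12).
Using A: Π_1 has equation 84x + 30y + 12z = 234.
Substitute r = (1, 6, -8) + t(-38, 95, -76) into the plane: 168 + (-1254)t = 234, so t = -1/19.
Intersection: (1, 6, -8) + (-1/19)·(-38, 95, -76) = (3, 1, -4).

(3, 1, -4)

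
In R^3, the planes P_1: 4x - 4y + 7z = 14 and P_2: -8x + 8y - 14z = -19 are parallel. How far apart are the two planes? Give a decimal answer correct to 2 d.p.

Rescale P_2 by 1/(-2): 4x - 4y + 7z = 19/2. Then distance = |14 − (19/2)| / √81 ≈ 0.50.

0.50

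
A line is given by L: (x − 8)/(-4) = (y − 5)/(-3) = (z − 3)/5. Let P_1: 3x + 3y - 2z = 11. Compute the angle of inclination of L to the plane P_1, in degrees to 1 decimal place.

69.2

L has direction (-4, -3, 5) through (8, 5, 3).
sin θ = |n·v| / (|n||v|) = |-31| / (√22 · √50) = 0.93469.
θ ≈ 69.2°.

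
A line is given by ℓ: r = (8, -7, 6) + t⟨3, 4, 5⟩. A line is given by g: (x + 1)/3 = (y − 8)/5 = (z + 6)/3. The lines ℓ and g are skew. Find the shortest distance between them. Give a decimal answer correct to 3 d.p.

g has direction (3, 5, 3) through (-1, 8, -6).
Common perpendicular direction n = (3, 4, 5) × (3, 5, 3) = (-13, 6, 3).
With w = (-1, 8, -6) − (8, -7, 6) = (-9, 15, -12), w · n = 171.
Distance = |w · n| / |n| = |171| / √214 ≈ 11.689.

11.689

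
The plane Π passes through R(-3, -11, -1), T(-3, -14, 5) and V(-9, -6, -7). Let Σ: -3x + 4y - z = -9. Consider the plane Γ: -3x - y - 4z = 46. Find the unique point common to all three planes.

RT = (0, -3, 6), RV = (-6, 5, -6); a normal to Π is RT × RV = (-12, -36, -18).
Using R: Π has equation -12x - 36y - 18z = 450.
Solving the 3×3 linear system -12x - 36y - 18z = 450, -3x + 4y - z = -9, -3x - y - 4z = 46 (e.g. by elimination or Cramer's rule, determinant = 258) gives (-6, -8, -5).

(-6, -8, -5)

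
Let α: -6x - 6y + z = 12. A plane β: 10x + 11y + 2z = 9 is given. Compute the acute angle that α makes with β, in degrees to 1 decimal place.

cos θ = |n₁·n₂| / (|n₁||n₂|) = |-124| / (√73 · √225).
θ = arccos(0.96754) ≈ 14.6°.

14.6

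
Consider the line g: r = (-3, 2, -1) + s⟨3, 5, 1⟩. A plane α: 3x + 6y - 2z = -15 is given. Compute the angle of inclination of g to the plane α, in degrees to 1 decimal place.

sin θ = |n·v| / (|n||v|) = |37| / (√49 · √35) = 0.89345.
θ ≈ 63.3°.

63.3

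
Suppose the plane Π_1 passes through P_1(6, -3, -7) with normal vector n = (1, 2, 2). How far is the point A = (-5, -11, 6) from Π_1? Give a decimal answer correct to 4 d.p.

Π_1: n·r = n·P_1 gives x + 2y + 2z = -14.
n·A − d = (1)·(-5) + (2)·(-11) + (2)·(6) − (-14) = -1; |n| = √9.
Distance = |-1| / √9 = 1/√9 ≈ 0.3333.

0.3333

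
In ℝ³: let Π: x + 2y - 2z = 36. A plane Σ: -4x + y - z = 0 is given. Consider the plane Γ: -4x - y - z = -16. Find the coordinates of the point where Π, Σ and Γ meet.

(4, 8, -8)

Solving the 3×3 linear system x + 2y - 2z = 36, -4x + y - z = 0, -4x - y - z = -16 (e.g. by elimination or Cramer's rule, determinant = -18) gives (4, 8, -8).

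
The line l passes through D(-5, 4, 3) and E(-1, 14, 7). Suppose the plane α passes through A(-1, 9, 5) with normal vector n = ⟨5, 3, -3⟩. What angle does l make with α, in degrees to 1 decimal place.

A direction vector for l is E − D = (4, 10, 4).
α: n·r = n·A gives 5x + 3y - 3z = 7.
sin θ = |n·v| / (|n||v|) = |38| / (√43 · √132) = 0.50439.
θ ≈ 30.3°.

30.3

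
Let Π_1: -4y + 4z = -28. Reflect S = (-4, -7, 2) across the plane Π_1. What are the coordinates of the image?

(-4, 9, -14)

λ = (n·S − d)/|n|² = (36 − (-28))/32 = 2.
Reflection = S − 2λn = (-4, -7, 2) − 4·(0, -4, 4) = (-4, 9, -14).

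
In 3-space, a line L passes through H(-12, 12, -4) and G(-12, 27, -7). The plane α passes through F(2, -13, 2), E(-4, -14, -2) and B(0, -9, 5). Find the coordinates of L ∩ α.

(-12, -8, 0)

A direction vector for L is G − H = (0, 15, -3).
FE = (-6, -1, -4), FB = (-2, 4, 3); a normal to α is FE × FB = (13, 26, -26).
Using F: α has equation 13x + 26y - 26z = -364.
Substitute r = (-12, 12, -4) + t(0, 15, -3) into the plane: 260 + 468t = -364, so t = -4/3.
Intersection: (-12, 12, -4) + (-4/3)·(0, 15, -3) = (-12, -8, 0).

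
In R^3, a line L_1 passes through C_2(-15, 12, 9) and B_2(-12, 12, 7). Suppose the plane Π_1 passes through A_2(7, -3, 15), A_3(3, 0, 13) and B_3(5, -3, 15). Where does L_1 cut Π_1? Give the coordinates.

(-9, 12, 5)

A direction vector for L_1 is B_2 − C_2 = (3, 0, -2).
A_2A_3 = (-4, 3, -2), A_2B_3 = (-2, 0, 0); a normal to Π_1 is A_2A_3 × A_2B_3 = (0, 4, 6).
Using A_2: Π_1 has equation 4y + 6z = 78.
Substitute r = (-15, 12, 9) + t(3, 0, -2) into the plane: 102 + (-12)t = 78, so t = 2.
Intersection: (-15, 12, 9) + 2·(3, 0, -2) = (-9, 12, 5).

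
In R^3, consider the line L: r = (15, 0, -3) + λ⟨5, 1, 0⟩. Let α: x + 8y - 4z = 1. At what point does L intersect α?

(5, -2, -3)

Substitute r = (15, 0, -3) + t(5, 1, 0) into the plane: 27 + 13t = 1, so t = -2.
Intersection: (15, 0, -3) + (-2)·(5, 1, 0) = (5, -2, -3).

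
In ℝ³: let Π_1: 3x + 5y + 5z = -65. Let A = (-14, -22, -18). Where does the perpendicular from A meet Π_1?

Foot = A − λn with λ = (n·A − d)/|n|² = (-242 − (-65))/59 = -3.
Foot = (-14, -22, -18) − (-3)·(3, 5, 5) = (-5, -7, -3).

(-5, -7, -3)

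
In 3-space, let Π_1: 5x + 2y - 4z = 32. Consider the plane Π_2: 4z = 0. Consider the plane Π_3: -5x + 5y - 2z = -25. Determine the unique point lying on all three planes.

(6, 1, 0)

Solving the 3×3 linear system 5x + 2y - 4z = 32, 4z = 0, -5x + 5y - 2z = -25 (e.g. by elimination or Cramer's rule, determinant = -140) gives (6, 1, 0).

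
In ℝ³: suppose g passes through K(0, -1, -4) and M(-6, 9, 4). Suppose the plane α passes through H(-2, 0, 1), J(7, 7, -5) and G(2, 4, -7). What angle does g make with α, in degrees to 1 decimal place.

63.3

A direction vector for g is M − K = (-6, 10, 8).
HJ = (9, 7, -6), HG = (4, 4, -8); a normal to α is HJ × HG = (-32, 48, 8).
Using H: α has equation -32x + 48y + 8z = 72.
sin θ = |n·v| / (|n||v|) = |736| / (√3392 · √200) = 0.89358.
θ ≈ 63.3°.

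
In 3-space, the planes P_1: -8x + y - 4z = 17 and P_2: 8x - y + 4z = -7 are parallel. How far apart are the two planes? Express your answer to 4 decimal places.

Rescale P_2 by 1/(-1): -8x + y - 4z = 7. Then distance = |17 − 7| / √81 ≈ 1.1111.

1.1111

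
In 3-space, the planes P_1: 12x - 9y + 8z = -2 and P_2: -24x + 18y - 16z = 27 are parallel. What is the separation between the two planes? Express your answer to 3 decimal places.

Rescale P_2 by 1/(-2): 12x - 9y + 8z = -27/2. Then distance = |-2 − (-27/2)| / √289 ≈ 0.676.

0.676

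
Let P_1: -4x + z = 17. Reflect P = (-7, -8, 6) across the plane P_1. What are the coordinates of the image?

(1, -8, 4)

λ = (n·P − d)/|n|² = (34 − 17)/17 = 1.
Reflection = P − 2λn = (-7, -8, 6) − 2·(-4, 0, 1) = (1, -8, 4).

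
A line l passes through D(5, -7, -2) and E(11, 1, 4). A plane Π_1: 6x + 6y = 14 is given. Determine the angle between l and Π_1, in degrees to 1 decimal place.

58.1

A direction vector for l is E − D = (6, 8, 6).
sin θ = |n·v| / (|n||v|) = |84| / (√72 · √136) = 0.84887.
θ ≈ 58.1°.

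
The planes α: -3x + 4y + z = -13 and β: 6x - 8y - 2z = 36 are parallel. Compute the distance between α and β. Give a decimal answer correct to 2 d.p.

Rescale β by 1/(-2): -3x + 4y + z = -18. Then distance = |-13 − (-18)| / √26 ≈ 0.98.

0.98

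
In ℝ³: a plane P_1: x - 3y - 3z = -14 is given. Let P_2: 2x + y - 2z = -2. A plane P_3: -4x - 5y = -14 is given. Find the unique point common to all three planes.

Solving the 3×3 linear system x - 3y - 3z = -14, 2x + y - 2z = -2, -4x - 5y = -14 (e.g. by elimination or Cramer's rule, determinant = -16) gives (1, 2, 3).

(1, 2, 3)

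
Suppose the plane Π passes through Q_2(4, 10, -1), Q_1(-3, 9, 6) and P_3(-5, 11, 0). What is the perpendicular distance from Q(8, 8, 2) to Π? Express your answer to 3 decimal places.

Q_2Q_1 = (-7, -1, 7), Q_2P_3 = (-9, 1, 1); a normal to Π is Q_2Q_1 × Q_2P_3 = (-8, -56, -16).
Using Q_2: Π has equation -8x - 56y - 16z = -576.
n·Q − d = (-8)·(8) + (-56)·(8) + (-16)·(2) − (-576) = 32; |n| = √3456.
Distance = |32| / √3456 = 32/√3456 ≈ 0.544.

0.544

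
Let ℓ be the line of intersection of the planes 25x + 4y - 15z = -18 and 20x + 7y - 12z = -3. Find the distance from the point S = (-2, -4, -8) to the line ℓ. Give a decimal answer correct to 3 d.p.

Direction of ℓ: (25, 4, -15) × (20, 7, -12) = (57, 0, 95).
A point on ℓ: solving the two plane equations with x = 3 gives (3, 3, 7).
Taking (3, 3, 7) on ℓ with direction v = (57, 0, 95): w = S − (3, 3, 7) = (-5, -7, -15), and w × v = (-665, -380, 399).
Distance = |w × v| / |v| = √745826 / √12274 ≈ 7.795.

7.795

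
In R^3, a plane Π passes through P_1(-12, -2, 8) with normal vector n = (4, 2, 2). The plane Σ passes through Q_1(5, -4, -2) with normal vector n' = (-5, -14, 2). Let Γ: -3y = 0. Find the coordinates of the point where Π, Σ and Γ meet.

(-7, 0, -4)

Π: n·r = n·P_1 gives 4x + 2y + 2z = -36.
Σ: n'·r = n'·Q_1 gives -5x - 14y + 2z = 27.
Solving the 3×3 linear system 4x + 2y + 2z = -36, -5x - 14y + 2z = 27, -3y = 0 (e.g. by elimination or Cramer's rule, determinant = 54) gives (-7, 0, -4).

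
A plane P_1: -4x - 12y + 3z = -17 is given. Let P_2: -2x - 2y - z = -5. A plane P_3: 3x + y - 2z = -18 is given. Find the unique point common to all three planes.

(-4, 4, 5)

Solving the 3×3 linear system -4x - 12y + 3z = -17, -2x - 2y - z = -5, 3x + y - 2z = -18 (e.g. by elimination or Cramer's rule, determinant = 76) gives (-4, 4, 5).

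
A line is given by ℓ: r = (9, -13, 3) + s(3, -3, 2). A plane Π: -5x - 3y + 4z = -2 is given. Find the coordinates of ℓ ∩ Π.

(-3, -1, -5)

Substitute r = (9, -13, 3) + t(3, -3, 2) into the plane: 6 + 2t = -2, so t = -4.
Intersection: (9, -13, 3) + (-4)·(3, -3, 2) = (-3, -1, -5).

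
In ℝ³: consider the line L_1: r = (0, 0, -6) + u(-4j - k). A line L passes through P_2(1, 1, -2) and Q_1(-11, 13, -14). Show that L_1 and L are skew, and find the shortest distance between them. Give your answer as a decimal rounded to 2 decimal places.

1.54

A direction vector for L is Q_1 − P_2 = (-12, 12, -12).
Common perpendicular direction n = (0, -4, -1) × (-12, 12, -12) = (60, 12, -48).
With w = (1, 1, -2) − (0, 0, -6) = (1, 1, 4), w · n = -120.
Since n ≠ 0 the lines are not parallel, and w · n = -120 ≠ 0 so they do not intersect; hence they are skew.
Distance = |w · n| / |n| = |-120| / √6048 ≈ 1.54.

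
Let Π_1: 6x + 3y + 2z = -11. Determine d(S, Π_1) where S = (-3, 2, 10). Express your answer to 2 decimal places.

2.71

n·S − d = (6)·(-3) + (3)·(2) + (2)·(10) − (-11) = 19; |n| = √49.
Distance = |19| / √49 = 19/√49 ≈ 2.71.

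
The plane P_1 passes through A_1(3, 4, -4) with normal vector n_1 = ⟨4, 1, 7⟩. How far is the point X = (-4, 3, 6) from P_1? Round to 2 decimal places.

P_1: n_1·r = n_1·A_1 gives 4x + y + 7z = -12.
n·X − d = (4)·(-4) + (1)·(3) + (7)·(6) − (-12) = 41; |n| = √66.
Distance = |41| / √66 = 41/√66 ≈ 5.05.

5.05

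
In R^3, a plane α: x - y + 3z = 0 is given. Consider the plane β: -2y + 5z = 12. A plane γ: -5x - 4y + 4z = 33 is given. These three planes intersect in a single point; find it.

(-9, 9, 6)

Solving the 3×3 linear system x - y + 3z = 0, -2y + 5z = 12, -5x - 4y + 4z = 33 (e.g. by elimination or Cramer's rule, determinant = 7) gives (-9, 9, 6).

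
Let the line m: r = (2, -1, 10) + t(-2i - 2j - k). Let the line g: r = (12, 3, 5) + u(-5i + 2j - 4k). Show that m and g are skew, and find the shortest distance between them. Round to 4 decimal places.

9.0471

Common perpendicular direction n = (-2, -2, -1) × (-5, 2, -4) = (10, -3, -14).
With w = (12, 3, 5) − (2, -1, 10) = (10, 4, -5), w · n = 158.
Since n ≠ 0 the lines are not parallel, and w · n = 158 ≠ 0 so they do not intersect; hence they are skew.
Distance = |w · n| / |n| = |158| / √305 ≈ 9.0471.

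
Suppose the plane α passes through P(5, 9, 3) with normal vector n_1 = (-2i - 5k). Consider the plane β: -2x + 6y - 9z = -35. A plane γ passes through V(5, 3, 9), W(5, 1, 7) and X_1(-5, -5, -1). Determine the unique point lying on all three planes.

(-5, 3, 7)

α: n_1·r = n_1·P gives -2x - 5z = -25.
VW = (0, -2, -2), VX_1 = (-10, -8, -10); a normal to γ is VW × VX_1 = (4, 20, -20).
Using V: γ has equation 4x + 20y - 20z = -100.
Solving the 3×3 linear system -2x - 5z = -25, -2x + 6y - 9z = -35, 4x + 20y - 20z = -100 (e.g. by elimination or Cramer's rule, determinant = 200) gives (-5, 3, 7).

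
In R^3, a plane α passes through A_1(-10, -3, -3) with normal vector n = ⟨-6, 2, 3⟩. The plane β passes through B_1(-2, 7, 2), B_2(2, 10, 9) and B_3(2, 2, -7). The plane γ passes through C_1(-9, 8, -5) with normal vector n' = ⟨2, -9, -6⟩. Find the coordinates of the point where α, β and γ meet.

α: n·r = n·A_1 gives -6x + 2y + 3z = 45.
B_1B_2 = (4, 3, 7), B_1B_3 = (4, -5, -9); a normal to β is B_1B_2 × B_1B_3 = (8, 64, -32).
Using B_1: β has equation 8x + 64y - 32z = 368.
γ: n'·r = n'·C_1 gives 2x - 9y - 6z = -60.
Solving the 3×3 linear system -6x + 2y + 3z = 45, 8x + 64y - 32z = 368, 2x - 9y - 6z = -60 (e.g. by elimination or Cramer's rule, determinant = 3400) gives (-6, 6, -1).

(-6, 6, -1)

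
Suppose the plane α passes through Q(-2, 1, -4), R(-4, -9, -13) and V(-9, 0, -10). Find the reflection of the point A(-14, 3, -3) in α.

QR = (-2, -10, -9), QV = (-7, -1, -6); a normal to α is QR × QV = (51, 51, -68).
Using Q: α has equation 51x + 51y - 68z = 221.
λ = (n·A − d)/|n|² = (-357 − 221)/9826 = -1/17.
Reflection = A − 2λn = (-14, 3, -3) − (-2/17)·(51, 51, -68) = (-8, 9, -11).

(-8, 9, -11)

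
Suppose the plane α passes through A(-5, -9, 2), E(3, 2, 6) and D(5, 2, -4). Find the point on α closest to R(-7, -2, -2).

AE = (8, 11, 4), AD = (10, 11, -6); a normal to α is AE × AD = (-110, 88, -22).
Using A: α has equation -110x + 88y - 22z = -286.
Foot = R − λn with λ = (n·R − d)/|n|² = (638 − (-286))/20328 = 1/22.
Foot = (-7, -2, -2) − (1/22)·(-110, 88, -22) = (-2, -6, -1).

(-2, -6, -1)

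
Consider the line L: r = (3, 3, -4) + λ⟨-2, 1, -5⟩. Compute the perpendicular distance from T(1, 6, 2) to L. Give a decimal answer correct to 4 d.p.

5.6006

Taking (3, 3, -4) on L with direction v = (-2, 1, -5): w = T − (3, 3, -4) = (-2, 3, 6), and w × v = (-21, -22, 4).
Distance = |w × v| / |v| = √941 / √30 ≈ 5.6006.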